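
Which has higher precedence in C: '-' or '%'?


'%' is multiplicative (level 10); '-' is additive (level 9)
Higher level binds tighter
'%' has higher precedence than '-'


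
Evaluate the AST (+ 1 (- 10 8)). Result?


Evaluate inner: (- 10 8) = 2
Evaluate root: (+ 1 2) = 3
Result: 3


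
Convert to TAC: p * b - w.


Break into single-operator statements:
t1 = p * b
t2 = t1 - w


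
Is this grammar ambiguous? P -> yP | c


right-linear, alternatives start with distinct terminals 'y' vs 'c': unique leftmost derivation
Unambiguous


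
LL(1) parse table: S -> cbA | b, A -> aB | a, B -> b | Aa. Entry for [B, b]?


For [B, b]: 'b' ∈ FIRST(b)
Entry: B -> b


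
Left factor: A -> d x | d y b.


Common prefix: 'd'
Factored: A -> d A', A' -> x | y b


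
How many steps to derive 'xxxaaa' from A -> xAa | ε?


Derivation: A => xAa => xxAaa => xxxAaaa => xxxaaa
Steps: 4


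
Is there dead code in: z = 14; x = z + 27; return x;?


z is read by x's definition; x is returned
No dead code


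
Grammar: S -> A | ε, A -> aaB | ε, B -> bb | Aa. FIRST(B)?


Per alternative of B: FIRST(bb) = {b}; FIRST(Aa) = {a}
FIRST(B) = {a, b}


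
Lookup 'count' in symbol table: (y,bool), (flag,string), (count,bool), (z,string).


Lookup 'count' → type bool


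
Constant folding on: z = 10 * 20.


10 * 20 = 200 at compile time
Optimized: z = 200


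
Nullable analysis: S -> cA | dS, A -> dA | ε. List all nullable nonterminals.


A nonterminal is nullable iff some alternative derives ε (directly, or every symbol in it is nullable)
Nullable: {A}


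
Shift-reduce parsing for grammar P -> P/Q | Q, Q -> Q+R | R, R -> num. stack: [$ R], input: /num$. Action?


'R' (not preceded by Q+) is the handle for Q -> R
Action: reduce (Q -> R)


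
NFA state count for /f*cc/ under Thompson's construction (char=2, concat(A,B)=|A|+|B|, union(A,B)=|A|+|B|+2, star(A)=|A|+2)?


Syntax tree has 3 char leaf(s), 0 union(s), 1 star(s)
chars contribute 3×2 = 6; each union adds +2; each star adds +2
Total: 6 + 0 + 2 = 8 states


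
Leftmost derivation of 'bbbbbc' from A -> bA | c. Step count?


Derivation: A => bA => bbA => bbbA => bbbbA => bbbbbA => bbbbbc
Steps: 6


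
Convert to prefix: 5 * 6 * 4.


left-to-right (same/higher precedence on left): tree is (* (* 5 6) 4)
Prefix: * * 5 6 4


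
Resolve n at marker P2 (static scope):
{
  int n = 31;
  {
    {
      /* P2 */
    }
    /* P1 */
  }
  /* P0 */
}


P2's block does not declare n; resolves to the enclosing declaration at depth 0
n = 31


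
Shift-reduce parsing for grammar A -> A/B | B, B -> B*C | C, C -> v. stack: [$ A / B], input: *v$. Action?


'*' can extend B; shift to build B -> B*C
Action: shift


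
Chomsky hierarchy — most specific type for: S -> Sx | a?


Left-linear: every RHS is a terminal or one nonterminal followed by a terminal
Classification: Type 3 (Regular)


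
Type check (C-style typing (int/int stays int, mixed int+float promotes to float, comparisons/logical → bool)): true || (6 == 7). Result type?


Operand types: bool || bool
Rule: logical operators take bool operands and yield bool
Result type: bool


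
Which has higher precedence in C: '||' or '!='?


'!=' is equality (level 6); '||' is logical OR (level 1)
Higher level binds tighter
'!=' has higher precedence than '||'


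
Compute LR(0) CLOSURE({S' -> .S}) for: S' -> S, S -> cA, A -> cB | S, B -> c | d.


Start: S' -> .S
For each item with dot before a nonterminal B, add B -> .γ for every B-production
Closure: [S' -> .S, S -> .cA]


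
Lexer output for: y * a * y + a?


Scan left to right, longest-match per lexeme
Tokens: ID(y), OP(*), ID(a), OP(*), ID(y), OP(+), ID(a)


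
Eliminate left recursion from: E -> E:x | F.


Left-recursive alternatives: E:x; non-recursive: F
Introduce E': E -> FE', E' -> :xE' | ε


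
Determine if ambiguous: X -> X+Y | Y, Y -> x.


precedence layered via separate nonterminal Y: deterministic
Unambiguous


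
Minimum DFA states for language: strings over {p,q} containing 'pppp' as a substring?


KMP-style automaton: 4 progress states + 1 absorbing accept = 5
Minimal DFA: 5 states


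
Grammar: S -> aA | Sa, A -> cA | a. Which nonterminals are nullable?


A nonterminal is nullable iff some alternative derives ε (directly, or every symbol in it is nullable)
Nullable: {}


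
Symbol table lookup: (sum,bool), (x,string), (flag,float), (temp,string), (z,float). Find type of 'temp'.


Lookup 'temp' → type string


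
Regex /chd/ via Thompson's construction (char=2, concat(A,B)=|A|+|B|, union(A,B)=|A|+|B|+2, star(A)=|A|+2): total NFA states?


Syntax tree has 3 char leaf(s), 0 union(s), 0 star(s)
chars contribute 3×2 = 6; each union adds +2; each star adds +2
Total: 6 + 0 + 0 = 6 states


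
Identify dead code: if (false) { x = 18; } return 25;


condition is constant false, so the whole block is unreachable
Dead: 'if (false) { x = 18; }'


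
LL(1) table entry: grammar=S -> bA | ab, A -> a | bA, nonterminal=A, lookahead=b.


For [A, b]: 'b' ∈ FIRST(bA)
Entry: A -> bA


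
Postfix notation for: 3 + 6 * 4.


* has higher precedence, evaluate 6*4 first
Postfix: 3 6 4 * +


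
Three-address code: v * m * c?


Break into single-operator statements:
t1 = v * m
t2 = t1 * c


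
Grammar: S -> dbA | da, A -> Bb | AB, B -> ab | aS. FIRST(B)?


Per alternative of B: FIRST(ab) = {a}; FIRST(aS) = {a}
FIRST(B) = {a}


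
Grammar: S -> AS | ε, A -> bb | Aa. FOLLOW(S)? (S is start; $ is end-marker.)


$ ∈ FOLLOW(S). For each A -> αBβ: add FIRST(β)\{ε} to FOLLOW(B); if β nullable, add FOLLOW(A).
FOLLOW(S) = {$}


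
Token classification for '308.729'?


Pattern: digits with a decimal point
Type: FLOAT_LITERAL


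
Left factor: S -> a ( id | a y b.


Common prefix: 'a'
Factored: S -> a S', S' -> ( id | y b


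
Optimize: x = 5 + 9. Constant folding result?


5 + 9 = 14 at compile time
Optimized: x = 14


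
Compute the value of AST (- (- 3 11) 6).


Evaluate inner: (- 3 11) = -8
Evaluate root: (- -8 6) = -14
Result: -14


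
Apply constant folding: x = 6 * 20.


6 * 20 = 120 at compile time
Optimized: x = 120


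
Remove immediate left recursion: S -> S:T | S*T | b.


Left-recursive alternatives: S:T, S*T; non-recursive: b
Introduce S': S -> bS', S' -> :TS' | *TS' | ε


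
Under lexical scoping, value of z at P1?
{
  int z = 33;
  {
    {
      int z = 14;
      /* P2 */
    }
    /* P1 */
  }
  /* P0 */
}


P1's block does not declare z; resolves to the enclosing declaration at depth 0
z = 33


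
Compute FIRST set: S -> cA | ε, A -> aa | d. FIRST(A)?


Per alternative of A: FIRST(aa) = {a}; FIRST(d) = {d}
FIRST(A) = {a, d}


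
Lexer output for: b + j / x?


Scan left to right, longest-match per lexeme
Tokens: ID(b), OP(+), ID(j), OP(/), ID(x)


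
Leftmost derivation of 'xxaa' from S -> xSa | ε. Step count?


Derivation: S => xSa => xxSaa => xxaa
Steps: 3


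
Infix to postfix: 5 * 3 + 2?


Left to right (same or higher precedence on left)
Postfix: 5 3 * 2 +


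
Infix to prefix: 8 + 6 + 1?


left-to-right (same/higher precedence on left): tree is (+ (+ 8 6) 1)
Prefix: + + 8 6 1


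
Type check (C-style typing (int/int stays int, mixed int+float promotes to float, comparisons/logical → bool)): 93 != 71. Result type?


Operand types: int != int
Rule: comparison yields bool
Result type: bool


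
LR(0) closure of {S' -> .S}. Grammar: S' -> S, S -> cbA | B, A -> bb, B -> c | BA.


Start: S' -> .S
For each item with dot before a nonterminal B, add B -> .γ for every B-production
Closure: [S' -> .S, S -> .cbA, S -> .B, B -> .c, B -> .BA]


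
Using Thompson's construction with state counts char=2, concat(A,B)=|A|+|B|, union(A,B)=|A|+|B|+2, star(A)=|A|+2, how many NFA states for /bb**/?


Syntax tree has 2 char leaf(s), 0 union(s), 2 star(s)
chars contribute 2×2 = 4; each union adds +2; each star adds +2
Total: 4 + 0 + 4 = 8 states


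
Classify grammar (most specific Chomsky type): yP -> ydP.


LHS has context (more than one symbol) and |LHS| ≤ |RHS|
Classification: Type 1 (Context-Sensitive)


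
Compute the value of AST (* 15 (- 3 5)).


Evaluate inner: (- 3 5) = -2
Evaluate root: (* 15 -2) = -30
Result: -30


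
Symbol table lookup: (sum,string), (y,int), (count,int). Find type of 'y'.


Lookup 'y' → type int


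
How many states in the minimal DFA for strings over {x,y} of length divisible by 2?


Track length mod 2: states 0..1, accept at 0
Minimal DFA: 2 states


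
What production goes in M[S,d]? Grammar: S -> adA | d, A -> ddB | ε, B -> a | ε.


For [S, d]: 'd' ∈ FIRST(d)
Entry: S -> d


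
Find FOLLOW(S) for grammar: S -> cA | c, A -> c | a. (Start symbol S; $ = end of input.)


$ ∈ FOLLOW(S). For each A -> αBβ: add FIRST(β)\{ε} to FOLLOW(B); if β nullable, add FOLLOW(A).
FOLLOW(S) = {$}


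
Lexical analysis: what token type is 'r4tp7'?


Pattern: letter/underscore followed by alphanumerics, not a keyword
Type: IDENTIFIER


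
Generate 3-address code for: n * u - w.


Break into single-operator statements:
t1 = n * u
t2 = t1 - w


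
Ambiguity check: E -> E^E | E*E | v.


'v^v*v' has two parse trees (no precedence encoded between ^ and *)
Ambiguous


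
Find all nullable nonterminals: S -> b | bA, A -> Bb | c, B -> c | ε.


A nonterminal is nullable iff some alternative derives ε (directly, or every symbol in it is nullable)
Nullable: {B}


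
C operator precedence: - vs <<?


'-' is additive (level 9); '<<' is shift (level 8)
Higher level binds tighter
'-' has higher precedence than '<<'


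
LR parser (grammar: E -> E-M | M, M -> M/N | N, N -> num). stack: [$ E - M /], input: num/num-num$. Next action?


no handle; shift 'num'
Action: shift


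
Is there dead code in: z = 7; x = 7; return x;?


z is assigned but never read
Dead: 'z = 7'


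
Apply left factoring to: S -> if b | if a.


Common prefix: 'if'
Factored: S -> if S', S' -> b | a


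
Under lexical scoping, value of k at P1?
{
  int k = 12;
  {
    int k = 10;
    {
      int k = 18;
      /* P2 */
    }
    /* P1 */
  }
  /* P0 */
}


k declared in the same block as P1
k = 10


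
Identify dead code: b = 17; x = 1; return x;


b is assigned but never read
Dead: 'b = 17'


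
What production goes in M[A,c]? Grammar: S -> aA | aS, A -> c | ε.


For [A, c]: 'c' ∈ FIRST(c)
Entry: A -> c


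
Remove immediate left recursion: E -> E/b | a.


Left-recursive alternatives: E/b; non-recursive: a
Introduce E': E -> aE', E' -> /bE' | ε


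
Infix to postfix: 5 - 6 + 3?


Left to right (same or higher precedence on left)
Postfix: 5 6 - 3 +


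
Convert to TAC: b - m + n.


Break into single-operator statements:
t1 = b - m
t2 = t1 + n


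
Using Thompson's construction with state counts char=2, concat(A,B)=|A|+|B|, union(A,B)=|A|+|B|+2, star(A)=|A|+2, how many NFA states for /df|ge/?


Syntax tree has 4 char leaf(s), 1 union(s), 0 star(s)
chars contribute 4×2 = 8; each union adds +2; each star adds +2
Total: 8 + 2 + 0 = 10 states


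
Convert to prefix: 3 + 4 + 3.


left-to-right (same/higher precedence on left): tree is (+ (+ 3 4) 3)
Prefix: + + 3 4 3


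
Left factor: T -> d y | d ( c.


Common prefix: 'd'
Factored: T -> d T', T' -> y | ( c


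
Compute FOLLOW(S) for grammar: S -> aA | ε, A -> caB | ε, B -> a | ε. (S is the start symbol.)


$ ∈ FOLLOW(S). For each A -> αBβ: add FIRST(β)\{ε} to FOLLOW(B); if β nullable, add FOLLOW(A).
FOLLOW(S) = {$}


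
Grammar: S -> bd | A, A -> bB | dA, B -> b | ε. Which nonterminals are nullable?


A nonterminal is nullable iff some alternative derives ε (directly, or every symbol in it is nullable)
Nullable: {B}


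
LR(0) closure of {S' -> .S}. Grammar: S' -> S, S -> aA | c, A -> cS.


Start: S' -> .S
For each item with dot before a nonterminal B, add B -> .γ for every B-production
Closure: [S' -> .S, S -> .aA, S -> .c]


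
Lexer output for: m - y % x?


Scan left to right, longest-match per lexeme
Tokens: ID(m), OP(-), ID(y), OP(%), ID(x)


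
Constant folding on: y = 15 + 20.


15 + 20 = 35 at compile time
Optimized: y = 35


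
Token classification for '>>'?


Pattern: operator symbol
Type: OPERATOR


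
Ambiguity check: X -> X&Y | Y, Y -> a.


precedence layered via separate nonterminal Y: deterministic
Unambiguous


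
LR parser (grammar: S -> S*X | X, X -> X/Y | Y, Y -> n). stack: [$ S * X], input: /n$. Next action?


'/' can extend X; shift to build X -> X/Y
Action: shift


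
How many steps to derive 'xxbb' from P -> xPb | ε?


Derivation: P => xPb => xxPbb => xxbb
Steps: 3


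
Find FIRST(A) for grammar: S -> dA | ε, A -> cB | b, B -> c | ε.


Per alternative of A: FIRST(cB) = {c}; FIRST(b) = {b}
FIRST(A) = {b, c}


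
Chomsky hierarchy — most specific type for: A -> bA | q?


Right-linear: every RHS is a terminal or a terminal followed by one nonterminal
Classification: Type 3 (Regular)


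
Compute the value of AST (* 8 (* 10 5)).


Evaluate inner: (* 10 5) = 50
Evaluate root: (* 8 50) = 400
Result: 400


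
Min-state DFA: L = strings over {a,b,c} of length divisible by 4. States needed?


Track length mod 4: states 0..3, accept at 0
Minimal DFA: 4 states


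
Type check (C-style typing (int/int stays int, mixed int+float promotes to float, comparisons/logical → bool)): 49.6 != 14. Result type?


Operand types: float != int
Rule: comparison yields bool
Result type: bool


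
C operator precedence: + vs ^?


'+' is additive (level 9); '^' is bitwise XOR (level 4)
Higher level binds tighter
'+' has higher precedence than '^'


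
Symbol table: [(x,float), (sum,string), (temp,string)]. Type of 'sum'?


Lookup 'sum' → type string


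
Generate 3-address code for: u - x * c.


Break into single-operator statements:
t1 = x * c
t2 = u - t1


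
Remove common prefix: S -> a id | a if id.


Common prefix: 'a'
Factored: S -> a S', S' -> id | if id


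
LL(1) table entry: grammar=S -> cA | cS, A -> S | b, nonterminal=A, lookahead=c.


For [A, c]: 'c' ∈ FIRST(S)
Entry: A -> S


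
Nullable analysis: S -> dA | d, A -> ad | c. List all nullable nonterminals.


A nonterminal is nullable iff some alternative derives ε (directly, or every symbol in it is nullable)
Nullable: {}


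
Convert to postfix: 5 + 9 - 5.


Left to right (same or higher precedence on left)
Postfix: 5 9 + 5 -


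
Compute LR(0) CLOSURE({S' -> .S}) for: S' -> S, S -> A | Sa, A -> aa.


Start: S' -> .S
For each item with dot before a nonterminal B, add B -> .γ for every B-production
Closure: [S' -> .S, S -> .A, S -> .Sa, A -> .aa]


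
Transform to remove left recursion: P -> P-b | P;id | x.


Left-recursive alternatives: P-b, P;id; non-recursive: x
Introduce P': P -> xP', P' -> -bP' | ;idP' | ε


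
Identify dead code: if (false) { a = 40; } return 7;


condition is constant false, so the whole block is unreachable
Dead: 'if (false) { a = 40; }'


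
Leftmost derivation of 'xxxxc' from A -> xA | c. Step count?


Derivation: A => xA => xxA => xxxA => xxxxA => xxxxc
Steps: 5


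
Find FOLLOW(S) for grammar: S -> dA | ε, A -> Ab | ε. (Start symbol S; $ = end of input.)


$ ∈ FOLLOW(S). For each A -> αBβ: add FIRST(β)\{ε} to FOLLOW(B); if β nullable, add FOLLOW(A).
FOLLOW(S) = {$}


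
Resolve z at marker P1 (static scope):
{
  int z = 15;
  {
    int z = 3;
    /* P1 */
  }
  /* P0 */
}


z declared in the same block as P1
z = 3


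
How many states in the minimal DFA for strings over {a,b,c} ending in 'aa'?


Track the longest suffix of input matching a prefix of 'aa': 3 classes (prefixes of length 0..2)
Minimal DFA: 3 states


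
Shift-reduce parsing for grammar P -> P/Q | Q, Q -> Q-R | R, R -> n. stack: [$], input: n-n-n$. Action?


no handle on stack; shift 'n'
Action: shift


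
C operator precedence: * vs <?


'*' is multiplicative (level 10); '<' is relational (level 7)
Higher level binds tighter
'*' has higher precedence than '<'


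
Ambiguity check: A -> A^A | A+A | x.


'x^x+x' has two parse trees (no precedence encoded between ^ and +)
Ambiguous


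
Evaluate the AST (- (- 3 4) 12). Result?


Evaluate inner: (- 3 4) = -1
Evaluate root: (- -1 12) = -13
Result: -13


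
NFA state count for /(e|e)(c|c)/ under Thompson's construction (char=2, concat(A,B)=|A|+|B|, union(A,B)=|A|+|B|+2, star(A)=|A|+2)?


Syntax tree has 4 char leaf(s), 2 union(s), 0 star(s)
chars contribute 4×2 = 8; each union adds +2; each star adds +2
Total: 8 + 4 + 0 = 12 states


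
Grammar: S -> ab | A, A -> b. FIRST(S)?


Per alternative of S: FIRST(ab) = {a}; FIRST(A) = {b}
FIRST(S) = {a, b}


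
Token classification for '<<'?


Pattern: operator symbol
Type: OPERATOR


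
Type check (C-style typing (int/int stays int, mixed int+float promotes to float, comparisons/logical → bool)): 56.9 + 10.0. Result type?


Operand types: float + float
Rule: mixed int/float promotes to float; int/int stays int
Result type: float


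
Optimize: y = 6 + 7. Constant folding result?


6 + 7 = 13 at compile time
Optimized: y = 13


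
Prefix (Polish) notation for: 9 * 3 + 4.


left-to-right (same/higher precedence on left): tree is (+ (* 9 3) 4)
Prefix: + * 9 3 4


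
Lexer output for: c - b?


Scan left to right, longest-match per lexeme
Tokens: ID(c), OP(-), ID(b)


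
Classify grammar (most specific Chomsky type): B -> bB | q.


Right-linear: every RHS is a terminal or a terminal followed by one nonterminal
Classification: Type 3 (Regular)


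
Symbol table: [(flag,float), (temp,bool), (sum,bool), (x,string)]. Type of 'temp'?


Lookup 'temp' → type bool


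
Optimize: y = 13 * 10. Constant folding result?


13 * 10 = 130 at compile time
Optimized: y = 130


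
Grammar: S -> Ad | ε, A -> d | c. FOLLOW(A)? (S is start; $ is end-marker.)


$ ∈ FOLLOW(S). For each A -> αBβ: add FIRST(β)\{ε} to FOLLOW(B); if β nullable, add FOLLOW(A).
FOLLOW(A) = {d}


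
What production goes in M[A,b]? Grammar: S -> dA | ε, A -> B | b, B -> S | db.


For [A, b]: 'b' ∈ FIRST(b)
Entry: A -> b


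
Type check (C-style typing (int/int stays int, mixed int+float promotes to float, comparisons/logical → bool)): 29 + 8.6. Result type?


Operand types: int + float
Rule: mixed int/float promotes to float; int/int stays int
Result type: float


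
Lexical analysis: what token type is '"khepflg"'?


Pattern: double-quoted sequence
Type: STRING_LITERAL


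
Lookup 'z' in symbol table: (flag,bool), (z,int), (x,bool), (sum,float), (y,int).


Lookup 'z' → type int


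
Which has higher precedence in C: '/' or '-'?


'/' is multiplicative (level 10); '-' is additive (level 9)
Higher level binds tighter
'/' has higher precedence than '-'


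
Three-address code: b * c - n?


Break into single-operator statements:
t1 = b * c
t2 = t1 - n


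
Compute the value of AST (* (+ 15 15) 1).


Evaluate inner: (+ 15 15) = 30
Evaluate root: (* 30 1) = 30
Result: 30


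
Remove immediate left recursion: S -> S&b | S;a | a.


Left-recursive alternatives: S&b, S;a; non-recursive: a
Introduce S': S -> aS', S' -> &bS' | ;aS' | ε


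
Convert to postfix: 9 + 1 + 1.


Left to right (same or higher precedence on left)
Postfix: 9 1 + 1 +


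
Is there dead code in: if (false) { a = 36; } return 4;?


condition is constant false, so the whole block is unreachable
Dead: 'if (false) { a = 36; }'


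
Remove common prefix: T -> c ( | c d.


Common prefix: 'c'
Factored: T -> c T', T' -> ( | d


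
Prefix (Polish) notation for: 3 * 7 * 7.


left-to-right (same/higher precedence on left): tree is (* (* 3 7) 7)
Prefix: * * 3 7 7


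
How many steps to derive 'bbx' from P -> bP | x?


Derivation: P => bP => bbP => bbx
Steps: 3


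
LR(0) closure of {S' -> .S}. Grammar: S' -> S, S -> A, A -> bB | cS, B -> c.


Start: S' -> .S
For each item with dot before a nonterminal B, add B -> .γ for every B-production
Closure: [S' -> .S, S -> .A, A -> .bB, A -> .cS]


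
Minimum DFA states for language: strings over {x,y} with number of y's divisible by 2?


Track (count of y) mod 2: states 0..1, accept at 0
Minimal DFA: 2 states


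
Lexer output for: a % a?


Scan left to right, longest-match per lexeme
Tokens: ID(a), OP(%), ID(a)


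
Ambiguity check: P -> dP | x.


right-linear, alternatives start with distinct terminals 'd' vs 'x': unique leftmost derivation
Unambiguous


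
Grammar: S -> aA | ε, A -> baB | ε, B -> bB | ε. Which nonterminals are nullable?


A nonterminal is nullable iff some alternative derives ε (directly, or every symbol in it is nullable)
Nullable: {A, B, S}


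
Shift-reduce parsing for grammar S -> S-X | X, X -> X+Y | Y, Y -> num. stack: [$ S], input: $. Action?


start symbol S on stack, input exhausted
Action: accept


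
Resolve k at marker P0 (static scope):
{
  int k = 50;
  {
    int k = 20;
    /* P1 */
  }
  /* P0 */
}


k declared in the same block as P0
k = 50


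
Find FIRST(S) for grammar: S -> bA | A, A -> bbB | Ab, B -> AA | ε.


Per alternative of S: FIRST(bA) = {b}; FIRST(A) = {b}
FIRST(S) = {b}


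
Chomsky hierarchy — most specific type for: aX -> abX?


LHS has context (more than one symbol) and |LHS| ≤ |RHS|
Classification: Type 1 (Context-Sensitive)


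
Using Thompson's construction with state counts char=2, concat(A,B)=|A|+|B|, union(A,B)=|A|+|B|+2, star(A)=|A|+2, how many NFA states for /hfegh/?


Syntax tree has 5 char leaf(s), 0 union(s), 0 star(s)
chars contribute 5×2 = 10; each union adds +2; each star adds +2
Total: 10 + 0 + 0 = 10 states


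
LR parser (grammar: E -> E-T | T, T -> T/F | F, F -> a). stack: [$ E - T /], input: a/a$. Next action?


no handle; shift 'a'
Action: shift


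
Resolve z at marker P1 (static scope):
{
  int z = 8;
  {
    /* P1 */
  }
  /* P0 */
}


P1's block does not declare z; resolves to the enclosing declaration at depth 0
z = 8


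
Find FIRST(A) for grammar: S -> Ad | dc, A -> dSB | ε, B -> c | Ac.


Per alternative of A: FIRST(dSB) = {d}; FIRST(ε) = {ε}
FIRST(A) = {d, ε}


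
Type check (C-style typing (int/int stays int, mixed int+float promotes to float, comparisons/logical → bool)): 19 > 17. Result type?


Operand types: int > int
Rule: comparison yields bool
Result type: bool


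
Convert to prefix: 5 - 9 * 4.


'*' binds tighter: tree is (- 5 (* 9 4))
Prefix: - 5 * 9 4


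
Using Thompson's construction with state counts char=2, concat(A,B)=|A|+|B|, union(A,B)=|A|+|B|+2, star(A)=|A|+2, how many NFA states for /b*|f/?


Syntax tree has 2 char leaf(s), 1 union(s), 1 star(s)
chars contribute 2×2 = 4; each union adds +2; each star adds +2
Total: 4 + 2 + 2 = 8 states


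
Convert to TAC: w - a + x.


Break into single-operator statements:
t1 = w - a
t2 = t1 + x


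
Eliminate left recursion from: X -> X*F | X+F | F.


Left-recursive alternatives: X*F, X+F; non-recursive: F
Introduce X': X -> FX', X' -> *FX' | +FX' | ε


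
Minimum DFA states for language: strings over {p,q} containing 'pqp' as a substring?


KMP-style automaton: 3 progress states + 1 absorbing accept = 4
Minimal DFA: 4 states


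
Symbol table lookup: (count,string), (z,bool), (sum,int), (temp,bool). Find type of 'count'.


Lookup 'count' → type string


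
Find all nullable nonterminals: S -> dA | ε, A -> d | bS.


A nonterminal is nullable iff some alternative derives ε (directly, or every symbol in it is nullable)
Nullable: {S}


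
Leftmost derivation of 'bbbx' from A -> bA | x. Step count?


Derivation: A => bA => bbA => bbbA => bbbx
Steps: 4


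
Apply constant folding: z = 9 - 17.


9 - 17 = -8 at compile time
Optimized: z = -8


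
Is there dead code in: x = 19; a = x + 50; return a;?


x is read by a's definition; a is returned
No dead code


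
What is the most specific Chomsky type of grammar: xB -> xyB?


LHS has context (more than one symbol) and |LHS| ≤ |RHS|
Classification: Type 1 (Context-Sensitive)


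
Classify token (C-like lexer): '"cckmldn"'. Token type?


Pattern: double-quoted sequence
Type: STRING_LITERAL


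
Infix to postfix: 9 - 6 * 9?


* has higher precedence, evaluate 6*9 first
Postfix: 9 6 9 * -


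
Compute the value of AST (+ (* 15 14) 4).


Evaluate inner: (* 15 14) = 210
Evaluate root: (+ 210 4) = 214
Result: 214


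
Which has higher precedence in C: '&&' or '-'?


'-' is additive (level 9); '&&' is logical AND (level 2)
Higher level binds tighter
'-' has higher precedence than '&&'


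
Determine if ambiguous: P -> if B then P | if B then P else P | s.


dangling else: 'if B then if B then s else s' parses two ways
Ambiguous


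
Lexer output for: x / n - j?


Scan left to right, longest-match per lexeme
Tokens: ID(x), OP(/), ID(n), OP(-), ID(j)


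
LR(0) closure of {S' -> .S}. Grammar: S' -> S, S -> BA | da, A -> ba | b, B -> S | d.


Start: S' -> .S
For each item with dot before a nonterminal B, add B -> .γ for every B-production
Closure: [S' -> .S, S -> .BA, S -> .da, B -> .S, B -> .d]


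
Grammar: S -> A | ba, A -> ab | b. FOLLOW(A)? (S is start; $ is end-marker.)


$ ∈ FOLLOW(S). For each A -> αBβ: add FIRST(β)\{ε} to FOLLOW(B); if β nullable, add FOLLOW(A).
FOLLOW(A) = {$}


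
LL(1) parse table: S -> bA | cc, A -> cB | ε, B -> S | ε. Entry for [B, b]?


For [B, b]: 'b' ∈ FIRST(S)
Entry: B -> S


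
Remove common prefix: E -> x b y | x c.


Common prefix: 'x'
Factored: E -> x E', E' -> b y | c


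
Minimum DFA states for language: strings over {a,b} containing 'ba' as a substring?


KMP-style automaton: 2 progress states + 1 absorbing accept = 3
Minimal DFA: 3 states


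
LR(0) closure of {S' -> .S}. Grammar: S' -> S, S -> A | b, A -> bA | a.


Start: S' -> .S
For each item with dot before a nonterminal B, add B -> .γ for every B-production
Closure: [S' -> .S, S -> .A, S -> .b, A -> .bA, A -> .a]


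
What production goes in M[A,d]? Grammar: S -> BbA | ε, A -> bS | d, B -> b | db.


For [A, d]: 'd' ∈ FIRST(d)
Entry: A -> d


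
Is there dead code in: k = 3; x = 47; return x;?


k is assigned but never read
Dead: 'k = 3'


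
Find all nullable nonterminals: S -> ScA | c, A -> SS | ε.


A nonterminal is nullable iff some alternative derives ε (directly, or every symbol in it is nullable)
Nullable: {A}


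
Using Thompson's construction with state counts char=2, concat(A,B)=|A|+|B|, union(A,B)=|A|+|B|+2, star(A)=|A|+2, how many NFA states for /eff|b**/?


Syntax tree has 4 char leaf(s), 1 union(s), 2 star(s)
chars contribute 4×2 = 8; each union adds +2; each star adds +2
Total: 8 + 2 + 4 = 14 states


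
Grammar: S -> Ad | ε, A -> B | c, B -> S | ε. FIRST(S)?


Per alternative of S: FIRST(Ad) = {c, d}; FIRST(ε) = {ε}
FIRST(S) = {c, d, ε}


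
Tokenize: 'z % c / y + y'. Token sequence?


Scan left to right, longest-match per lexeme
Tokens: ID(z), OP(%), ID(c), OP(/), ID(y), OP(+), ID(y)


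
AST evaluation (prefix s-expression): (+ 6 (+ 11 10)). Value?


Evaluate inner: (+ 11 10) = 21
Evaluate root: (+ 6 21) = 27
Result: 27


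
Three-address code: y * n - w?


Break into single-operator statements:
t1 = y * n
t2 = t1 - w


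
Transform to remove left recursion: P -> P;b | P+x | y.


Left-recursive alternatives: P;b, P+x; non-recursive: y
Introduce P': P -> yP', P' -> ;bP' | +xP' | ε


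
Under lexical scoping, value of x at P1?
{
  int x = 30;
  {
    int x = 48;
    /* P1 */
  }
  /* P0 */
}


x declared in the same block as P1
x = 48


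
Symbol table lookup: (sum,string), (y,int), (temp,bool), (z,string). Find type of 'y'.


Lookup 'y' → type int


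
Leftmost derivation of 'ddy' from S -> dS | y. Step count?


Derivation: S => dS => ddS => ddy
Steps: 3


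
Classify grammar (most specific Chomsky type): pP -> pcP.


LHS has context (more than one symbol) and |LHS| ≤ |RHS|
Classification: Type 1 (Context-Sensitive)


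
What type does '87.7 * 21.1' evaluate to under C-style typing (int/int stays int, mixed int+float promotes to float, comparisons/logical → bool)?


Operand types: float * float
Rule: mixed int/float promotes to float; int/int stays int
Result type: float


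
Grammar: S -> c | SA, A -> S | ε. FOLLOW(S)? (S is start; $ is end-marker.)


$ ∈ FOLLOW(S). For each A -> αBβ: add FIRST(β)\{ε} to FOLLOW(B); if β nullable, add FOLLOW(A).
FOLLOW(S) = {$, c}


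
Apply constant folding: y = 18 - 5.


18 - 5 = 13 at compile time
Optimized: y = 13


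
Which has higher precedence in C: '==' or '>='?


'>=' is relational (level 7); '==' is equality (level 6)
Higher level binds tighter
'>=' has higher precedence than '=='


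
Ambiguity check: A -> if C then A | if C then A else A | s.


dangling else: 'if C then if C then s else s' parses two ways
Ambiguous


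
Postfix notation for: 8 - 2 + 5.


Left to right (same or higher precedence on left)
Postfix: 8 2 - 5 +


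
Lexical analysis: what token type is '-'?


Pattern: operator symbol
Type: OPERATOR


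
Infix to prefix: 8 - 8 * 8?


'*' binds tighter: tree is (- 8 (* 8 8))
Prefix: - 8 * 8 8


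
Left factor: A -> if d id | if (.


Common prefix: 'if'
Factored: A -> if A', A' -> d id | (


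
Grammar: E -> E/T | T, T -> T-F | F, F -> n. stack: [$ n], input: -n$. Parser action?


'n' on top is the handle for F -> n
Action: reduce (F -> n)


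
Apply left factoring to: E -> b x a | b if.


Common prefix: 'b'
Factored: E -> b E', E' -> x a | if


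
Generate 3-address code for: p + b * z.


Break into single-operator statements:
t1 = b * z
t2 = p + t1


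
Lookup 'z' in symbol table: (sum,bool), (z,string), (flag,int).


Lookup 'z' → type string


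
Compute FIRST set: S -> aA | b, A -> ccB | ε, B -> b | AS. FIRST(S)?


Per alternative of S: FIRST(aA) = {a}; FIRST(b) = {b}
FIRST(S) = {a, b}


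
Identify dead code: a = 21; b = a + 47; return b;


a is read by b's definition; b is returned
No dead code


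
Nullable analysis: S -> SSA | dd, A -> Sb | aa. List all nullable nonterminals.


A nonterminal is nullable iff some alternative derives ε (directly, or every symbol in it is nullable)
Nullable: {}


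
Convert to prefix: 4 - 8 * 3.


'*' binds tighter: tree is (- 4 (* 8 3))
Prefix: - 4 * 8 3


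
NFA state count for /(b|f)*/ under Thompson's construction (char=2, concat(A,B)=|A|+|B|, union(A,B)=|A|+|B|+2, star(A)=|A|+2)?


Syntax tree has 2 char leaf(s), 1 union(s), 1 star(s)
chars contribute 2×2 = 4; each union adds +2; each star adds +2
Total: 4 + 2 + 2 = 8 states


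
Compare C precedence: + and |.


'+' is additive (level 9); '|' is bitwise OR (level 3)
Higher level binds tighter
'+' has higher precedence than '|'


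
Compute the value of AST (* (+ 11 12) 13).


Evaluate inner: (+ 11 12) = 23
Evaluate root: (* 23 13) = 299
Result: 299


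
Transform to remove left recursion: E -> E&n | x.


Left-recursive alternatives: E&n; non-recursive: x
Introduce E': E -> xE', E' -> &nE' | ε


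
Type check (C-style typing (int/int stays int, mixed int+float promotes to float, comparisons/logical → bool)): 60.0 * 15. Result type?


Operand types: float * int
Rule: mixed int/float promotes to float; int/int stays int
Result type: float


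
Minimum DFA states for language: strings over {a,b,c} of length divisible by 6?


Track length mod 6: states 0..5, accept at 0
Minimal DFA: 6 states


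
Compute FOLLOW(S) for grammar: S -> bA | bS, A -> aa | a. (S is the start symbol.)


$ ∈ FOLLOW(S). For each A -> αBβ: add FIRST(β)\{ε} to FOLLOW(B); if β nullable, add FOLLOW(A).
FOLLOW(S) = {$}


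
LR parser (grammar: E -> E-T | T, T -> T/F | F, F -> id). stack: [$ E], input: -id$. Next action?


shift '-' to continue E -> E-T
Action: shift


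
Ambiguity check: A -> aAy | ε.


balanced a^n…y^n: each string has a unique parse
Unambiguous


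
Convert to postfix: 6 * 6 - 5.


Left to right (same or higher precedence on left)
Postfix: 6 6 * 5 -


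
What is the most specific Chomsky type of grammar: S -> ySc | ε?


Single nonterminal LHS, but y^n c^n is not regular
Classification: Type 2 (Context-Free)


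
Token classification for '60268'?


Pattern: digits only
Type: INTEGER_LITERAL


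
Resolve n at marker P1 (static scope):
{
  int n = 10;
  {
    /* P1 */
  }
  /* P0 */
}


P1's block does not declare n; resolves to the enclosing declaration at depth 0
n = 10


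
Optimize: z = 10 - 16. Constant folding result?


10 - 16 = -6 at compile time
Optimized: z = -6


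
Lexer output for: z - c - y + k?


Scan left to right, longest-match per lexeme
Tokens: ID(z), OP(-), ID(c), OP(-), ID(y), OP(+), ID(k)


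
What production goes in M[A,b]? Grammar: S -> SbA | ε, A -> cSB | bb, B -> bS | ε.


For [A, b]: 'b' ∈ FIRST(bb)
Entry: A -> bb


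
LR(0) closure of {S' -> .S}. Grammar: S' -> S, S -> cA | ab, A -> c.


Start: S' -> .S
For each item with dot before a nonterminal B, add B -> .γ for every B-production
Closure: [S' -> .S, S -> .cA, S -> .ab]


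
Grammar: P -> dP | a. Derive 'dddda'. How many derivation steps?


Derivation: P => dP => ddP => dddP => ddddP => dddda
Steps: 5


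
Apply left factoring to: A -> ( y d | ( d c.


Common prefix: '('
Factored: A -> ( A', A' -> y d | d c


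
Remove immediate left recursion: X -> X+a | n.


Left-recursive alternatives: X+a; non-recursive: n
Introduce X': X -> nX', X' -> +aX' | ε


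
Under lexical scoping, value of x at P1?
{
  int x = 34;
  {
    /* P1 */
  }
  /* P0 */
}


P1's block does not declare x; resolves to the enclosing declaration at depth 0
x = 34


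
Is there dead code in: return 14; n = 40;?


statement follows a return and is unreachable
Dead: 'n = 40'


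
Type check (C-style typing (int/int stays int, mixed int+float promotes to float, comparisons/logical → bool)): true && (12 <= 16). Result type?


Operand types: bool && bool
Rule: logical operators take bool operands and yield bool
Result type: bool


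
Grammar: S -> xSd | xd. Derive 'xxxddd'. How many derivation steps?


Derivation: S => xSd => xxSdd => xxxddd
Steps: 3


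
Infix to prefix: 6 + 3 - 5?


left-to-right (same/higher precedence on left): tree is (- (+ 6 3) 5)
Prefix: - + 6 3 5


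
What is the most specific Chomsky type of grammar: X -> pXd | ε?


Single nonterminal LHS, but p^n d^n is not regular
Classification: Type 2 (Context-Free)


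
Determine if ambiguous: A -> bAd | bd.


balanced b^n…d^n: each string has a unique parse
Unambiguous


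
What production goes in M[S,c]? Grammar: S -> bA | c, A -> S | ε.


For [S, c]: 'c' ∈ FIRST(c)
Entry: S -> c


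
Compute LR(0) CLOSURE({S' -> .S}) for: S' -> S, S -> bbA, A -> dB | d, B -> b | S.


Start: S' -> .S
For each item with dot before a nonterminal B, add B -> .γ for every B-production
Closure: [S' -> .S, S -> .bbA]


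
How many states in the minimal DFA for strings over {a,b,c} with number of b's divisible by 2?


Track (count of b) mod 2: states 0..1, accept at 0
Minimal DFA: 2 states


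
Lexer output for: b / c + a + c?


Scan left to right, longest-match per lexeme
Tokens: ID(b), OP(/), ID(c), OP(+), ID(a), OP(+), ID(c)


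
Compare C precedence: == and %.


'%' is multiplicative (level 10); '==' is equality (level 6)
Higher level binds tighter
'%' has higher precedence than '=='


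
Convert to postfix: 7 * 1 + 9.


Left to right (same or higher precedence on left)
Postfix: 7 1 * 9 +


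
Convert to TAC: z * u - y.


Break into single-operator statements:
t1 = z * u
t2 = t1 - y


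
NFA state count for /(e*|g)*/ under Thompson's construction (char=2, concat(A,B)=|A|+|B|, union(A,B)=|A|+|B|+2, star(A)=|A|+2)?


Syntax tree has 2 char leaf(s), 1 union(s), 2 star(s)
chars contribute 2×2 = 4; each union adds +2; each star adds +2
Total: 4 + 2 + 4 = 10 states


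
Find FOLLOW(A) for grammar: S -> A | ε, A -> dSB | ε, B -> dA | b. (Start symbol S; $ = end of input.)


$ ∈ FOLLOW(S). For each A -> αBβ: add FIRST(β)\{ε} to FOLLOW(B); if β nullable, add FOLLOW(A).
FOLLOW(A) = {$, b, d}


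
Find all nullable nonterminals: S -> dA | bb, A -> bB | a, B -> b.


A nonterminal is nullable iff some alternative derives ε (directly, or every symbol in it is nullable)
Nullable: {}


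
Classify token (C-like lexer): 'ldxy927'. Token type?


Pattern: letter/underscore followed by alphanumerics, not a keyword
Type: IDENTIFIER


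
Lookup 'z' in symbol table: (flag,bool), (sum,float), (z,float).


Lookup 'z' → type float


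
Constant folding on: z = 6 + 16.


6 + 16 = 22 at compile time
Optimized: z = 22


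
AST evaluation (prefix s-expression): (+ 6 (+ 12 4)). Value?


Evaluate inner: (+ 12 4) = 16
Evaluate root: (+ 6 16) = 22
Result: 22


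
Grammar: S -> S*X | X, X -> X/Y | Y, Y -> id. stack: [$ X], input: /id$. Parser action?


shift '/' to continue X -> X/Y
Action: shift


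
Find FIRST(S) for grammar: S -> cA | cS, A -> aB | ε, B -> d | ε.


Per alternative of S: FIRST(cA) = {c}; FIRST(cS) = {c}
FIRST(S) = {c}


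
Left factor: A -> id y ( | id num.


Common prefix: 'id'
Factored: A -> id A', A' -> y ( | num


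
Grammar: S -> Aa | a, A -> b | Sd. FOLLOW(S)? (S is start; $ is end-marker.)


$ ∈ FOLLOW(S). For each A -> αBβ: add FIRST(β)\{ε} to FOLLOW(B); if β nullable, add FOLLOW(A).
FOLLOW(S) = {$, d}


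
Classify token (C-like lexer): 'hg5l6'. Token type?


Pattern: letter/underscore followed by alphanumerics, not a keyword
Type: IDENTIFIER


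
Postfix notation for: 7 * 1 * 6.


Left to right (same or higher precedence on left)
Postfix: 7 1 * 6 *


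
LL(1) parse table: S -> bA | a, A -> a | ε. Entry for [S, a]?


For [S, a]: 'a' ∈ FIRST(a)
Entry: S -> a


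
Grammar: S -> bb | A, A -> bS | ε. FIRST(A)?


Per alternative of A: FIRST(bS) = {b}; FIRST(ε) = {ε}
FIRST(A) = {b, ε}


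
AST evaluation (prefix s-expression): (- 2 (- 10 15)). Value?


Evaluate inner: (- 10 15) = -5
Evaluate root: (- 2 -5) = 7
Result: 7


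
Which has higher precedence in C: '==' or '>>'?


'>>' is shift (level 8); '==' is equality (level 6)
Higher level binds tighter
'>>' has higher precedence than '=='


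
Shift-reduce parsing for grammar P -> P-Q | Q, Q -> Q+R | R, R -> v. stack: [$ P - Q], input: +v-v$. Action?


'+' can extend Q; shift to build Q -> Q+R
Action: shift


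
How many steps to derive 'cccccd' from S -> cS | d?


Derivation: S => cS => ccS => cccS => ccccS => cccccS => cccccd
Steps: 6


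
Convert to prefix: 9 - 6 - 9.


left-to-right (same/higher precedence on left): tree is (- (- 9 6) 9)
Prefix: - - 9 6 9
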